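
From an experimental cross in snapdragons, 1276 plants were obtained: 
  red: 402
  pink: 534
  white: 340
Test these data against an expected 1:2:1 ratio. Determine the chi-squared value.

Expected counts for N = 1276 under a 1:2:1 ratio (total parts = 4):
  red: 1276 × 1/4 = 319
  pink: 1276 × 2/4 = 638
  white: 1276 × 1/4 = 319
χ² = Σ (O − E)² / E
  red: (402 − 319)² / 319 = 21.5956
  pink: (534 − 638)² / 638 = 16.9530
  white: (340 − 319)² / 319 = 1.3824
χ² = 21.5956 + 16.9530 + 1.3824 = 39.931

39.931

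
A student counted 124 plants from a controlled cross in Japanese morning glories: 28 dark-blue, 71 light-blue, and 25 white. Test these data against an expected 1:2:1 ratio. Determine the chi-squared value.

Total ratio parts = 4. Expected numbers out of 124:
  dark-blue: 124 × 1/4 = 31
  light-blue: 124 × 2/4 = 62
  white: 124 × 1/4 = 31
χ² = Σ (O − E)² / E
  dark-blue: (28 − 31)² / 31 = 0.2903
  light-blue: (71 − 62)² / 62 = 1.3065
  white: (25 − 31)² / 31 = 1.1613
χ² = 0.2903 + 1.3065 + 1.1613 = 2.7581 ≈ 2.758

2.758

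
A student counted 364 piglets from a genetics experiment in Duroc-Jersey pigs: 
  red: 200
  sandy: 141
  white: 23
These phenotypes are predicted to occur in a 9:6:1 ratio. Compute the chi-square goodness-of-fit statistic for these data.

Expected counts for N = 364 under a 9:6:1 ratio (total parts = 16):
  red: 364 × 9/16 = 204.75
  sandy: 364 × 6/16 = 136.5
  white: 364 × 1/16 = 22.75
χ² = Σ (O − E)² / E
  red: (200 − 204.75)² / 204.75 = 0.1102
  sandy: (141 − 136.5)² / 136.5 = 0.1484
  white: (23 − 22.75)² / 22.75 = 0.0027
χ² = 0.1102 + 0.1484 + 0.0027 = 0.2613 ≈ 0.261

0.261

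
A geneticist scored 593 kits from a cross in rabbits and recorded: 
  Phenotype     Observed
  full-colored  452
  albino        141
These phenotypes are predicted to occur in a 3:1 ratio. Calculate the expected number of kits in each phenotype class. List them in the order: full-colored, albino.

444.75, 148.25

Expected counts for N = 593 under a 3:1 ratio (total parts = 4):
  full-colored: 593 × 3/4 = 444.75
  albino: 593 × 1/4 = 148.25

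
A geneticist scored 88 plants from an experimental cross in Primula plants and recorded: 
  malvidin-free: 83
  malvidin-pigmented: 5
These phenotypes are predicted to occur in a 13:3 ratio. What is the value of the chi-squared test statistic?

9.865

Expected counts for N = 88 under a 13:3 ratio (total parts = 16):
  malvidin-free: 88 × 13/16 = 71.5
  malvidin-pigmented: 88 × 3/16 = 16.5
χ² = Σ (O − E)² / E
  malvidin-free: (83 − 71.5)² / 71.5 = 1.8497
  malvidin-pigmented: (5 − 16.5)² / 16.5 = 8.0152
χ² = 1.8497 + 8.0152 = 9.8649 ≈ 9.865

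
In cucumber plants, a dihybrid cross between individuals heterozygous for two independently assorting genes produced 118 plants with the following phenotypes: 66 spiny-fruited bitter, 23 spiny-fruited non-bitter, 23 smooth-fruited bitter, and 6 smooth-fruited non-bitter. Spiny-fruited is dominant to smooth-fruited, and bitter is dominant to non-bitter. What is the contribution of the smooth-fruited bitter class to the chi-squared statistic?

A dihybrid F₂ with independent assortment and complete dominance at both loci gives a 9:3:3:1 phenotypic ratio.
Total ratio parts = 16. Expected numbers out of 118:
  spiny-fruited bitter: 118 × 9/16 = 66.375
  spiny-fruited non-bitter: 118 × 3/16 = 22.125
  smooth-fruited bitter: 118 × 3/16 = 22.125
  smooth-fruited non-bitter: 118 × 1/16 = 7.375
Contribution of smooth-fruited bitter: (23 − 22.125)² / 22.125 = 0.0346

0.035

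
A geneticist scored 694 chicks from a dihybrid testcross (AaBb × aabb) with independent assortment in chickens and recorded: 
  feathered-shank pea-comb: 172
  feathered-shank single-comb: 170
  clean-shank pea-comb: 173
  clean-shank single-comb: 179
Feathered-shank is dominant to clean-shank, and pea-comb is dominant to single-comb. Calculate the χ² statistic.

A dihybrid testcross with independent assortment gives a 1:1:1:1 ratio.
Under the 1:1:1:1 hypothesis (Σ ratio = 4, N = 694):
  feathered-shank pea-comb: 694 × 1/4 = 173.5
  feathered-shank single-comb: 694 × 1/4 = 173.5
  clean-shank pea-comb: 694 × 1/4 = 173.5
  clean-shank single-comb: 694 × 1/4 = 173.5
χ² = Σ (O − E)² / E
  feathered-shank pea-comb: (172 − 173.5)² / 173.5 = 0.0130
  feathered-shank single-comb: (170 − 173.5)² / 173.5 = 0.0706
  clean-shank pea-comb: (173 − 173.5)² / 173.5 = 0.0014
  clean-shank single-comb: (179 − 173.5)² / 173.5 = 0.1744
χ² = 0.0130 + 0.0706 + 0.0014 + 0.1744 = 0.2594 ≈ 0.259

0.259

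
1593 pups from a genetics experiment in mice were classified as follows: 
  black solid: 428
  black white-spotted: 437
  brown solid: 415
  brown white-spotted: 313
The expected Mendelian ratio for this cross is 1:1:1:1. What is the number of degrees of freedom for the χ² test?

3

A goodness-of-fit test with 4 phenotype classes has df = 4 − 1 = 3.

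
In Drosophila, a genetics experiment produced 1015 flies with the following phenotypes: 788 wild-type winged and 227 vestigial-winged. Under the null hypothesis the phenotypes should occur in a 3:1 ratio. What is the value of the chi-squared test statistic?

Total ratio parts = 4. Expected numbers out of 1015:
  wild-type winged: 1015 × 3/4 = 761.25
  vestigial-winged: 1015 × 1/4 = 253.75
χ² = Σ (O − E)² / E
  wild-type winged: (788 − 761.25)² / 761.25 = 0.9400
  vestigial-winged: (227 − 253.75)² / 253.75 = 2.8200
χ² = 0.9400 + 2.8200 = 3.760

3.760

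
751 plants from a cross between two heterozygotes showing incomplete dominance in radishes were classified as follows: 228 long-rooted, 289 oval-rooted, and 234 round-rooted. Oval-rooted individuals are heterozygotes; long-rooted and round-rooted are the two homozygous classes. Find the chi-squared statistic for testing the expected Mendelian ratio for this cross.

With incomplete dominance, a heterozygote × heterozygote cross gives a 1:2:1 phenotypic ratio.
Under the 1:2:1 hypothesis (Σ ratio = 4, N = 751):
  long-rooted: 751 × 1/4 = 187.75
  oval-rooted: 751 × 2/4 = 375.5
  round-rooted: 751 × 1/4 = 187.75
χ² = Σ (O − E)² / E
  long-rooted: (228 − 187.75)² / 187.75 = 8.6288
  oval-rooted: (289 − 375.5)² / 375.5 = 19.9261
  round-rooted: (234 − 187.75)² / 187.75 = 11.3931
χ² = 8.6288 + 19.9261 + 11.3931 = 39.948

39.948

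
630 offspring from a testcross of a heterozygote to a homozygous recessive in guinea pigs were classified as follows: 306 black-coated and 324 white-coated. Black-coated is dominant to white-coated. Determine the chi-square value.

0.514

A testcross of a heterozygote (Aa × aa) gives a 1:1 phenotypic ratio.
Expected counts for N = 630 under a 1:1 ratio (total parts = 2):
  black-coated: 630 × 1/2 = 315
  white-coated: 630 × 1/2 = 315
χ² = Σ (O − E)² / E
  black-coated: (306 − 315)² / 315 = 0.2571
  white-coated: (324 − 315)² / 315 = 0.2571
χ² = 0.2571 + 0.2571 = 0.5142 ≈ 0.514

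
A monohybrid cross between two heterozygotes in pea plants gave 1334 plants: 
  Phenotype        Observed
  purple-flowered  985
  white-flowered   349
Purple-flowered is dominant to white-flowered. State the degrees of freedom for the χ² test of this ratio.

1

For a monohybrid cross between heterozygotes with complete dominance, the expected phenotypic ratio is 3:1.
A goodness-of-fit test with 2 phenotype classes has df = 2 − 1 = 1.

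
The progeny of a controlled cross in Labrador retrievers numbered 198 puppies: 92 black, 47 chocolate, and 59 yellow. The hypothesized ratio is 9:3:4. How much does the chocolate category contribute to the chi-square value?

The 9:3:4 ratio has 16 parts, so with N = 198 the expected counts are:
  black: 198 × 9/16 = 111.375
  chocolate: 198 × 3/16 = 37.125
  yellow: 198 × 4/16 = 49.5
Contribution of chocolate: (47 − 37.125)² / 37.125 = 2.6267

2.627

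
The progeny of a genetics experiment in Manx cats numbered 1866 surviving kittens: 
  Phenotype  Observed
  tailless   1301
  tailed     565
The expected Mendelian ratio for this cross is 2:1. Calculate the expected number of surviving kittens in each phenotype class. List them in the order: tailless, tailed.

Expected counts for N = 1866 under a 2:1 ratio (total parts = 3):
  tailless: 1866 × 2/3 = 1244
  tailed: 1866 × 1/3 = 622

1244, 622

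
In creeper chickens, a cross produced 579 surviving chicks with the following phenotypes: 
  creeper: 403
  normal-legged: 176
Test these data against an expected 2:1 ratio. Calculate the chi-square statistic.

2.246

The 2:1 ratio has 3 parts, so with N = 579 the expected counts are:
  creeper: 579 × 2/3 = 386
  normal-legged: 579 × 1/3 = 193
χ² = Σ (O − E)² / E
  creeper: (403 − 386)² / 386 = 0.7487
  normal-legged: (176 − 193)² / 193 = 1.4974
χ² = 0.7487 + 1.4974 = 2.2461 ≈ 2.246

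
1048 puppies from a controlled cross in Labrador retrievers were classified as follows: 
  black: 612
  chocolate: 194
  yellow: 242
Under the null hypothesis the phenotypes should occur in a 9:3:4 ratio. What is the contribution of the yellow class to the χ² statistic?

1.527

Under the 9:3:4 hypothesis (Σ ratio = 16, N = 1048):
  black: 1048 × 9/16 = 589.5
  chocolate: 1048 × 3/16 = 196.5
  yellow: 1048 × 4/16 = 262
Contribution of yellow: (242 − 262)² / 262 = 1.5267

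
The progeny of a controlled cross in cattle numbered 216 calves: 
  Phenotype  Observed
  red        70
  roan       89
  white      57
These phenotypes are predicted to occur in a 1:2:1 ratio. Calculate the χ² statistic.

8.250

Total ratio parts = 4. Expected numbers out of 216:
  red: 216 × 1/4 = 54
  roan: 216 × 2/4 = 108
  white: 216 × 1/4 = 54
χ² = Σ (O − E)² / E
  red: (70 − 54)² / 54 = 4.7407
  roan: (89 − 108)² / 108 = 3.3426
  white: (57 − 54)² / 54 = 0.1667
χ² = 4.7407 + 3.3426 + 0.1667 = 8.250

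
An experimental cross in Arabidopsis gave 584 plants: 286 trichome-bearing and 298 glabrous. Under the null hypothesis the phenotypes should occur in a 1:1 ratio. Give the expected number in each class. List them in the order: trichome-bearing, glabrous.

292, 292

The 1:1 ratio has 2 parts, so with N = 584 the expected counts are:
  trichome-bearing: 584 × 1/2 = 292
  glabrous: 584 × 1/2 = 292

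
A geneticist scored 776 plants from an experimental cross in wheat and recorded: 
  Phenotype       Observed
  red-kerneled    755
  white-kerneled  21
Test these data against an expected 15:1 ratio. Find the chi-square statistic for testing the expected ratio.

Total ratio parts = 16. Expected numbers out of 776:
  red-kerneled: 776 × 15/16 = 727.5
  white-kerneled: 776 × 1/16 = 48.5
χ² = Σ (O − E)² / E
  red-kerneled: (755 − 727.5)² / 727.5 = 1.0395
  white-kerneled: (21 − 48.5)² / 48.5 = 15.5928
χ² = 1.0395 + 15.5928 = 16.6323 ≈ 16.632

16.632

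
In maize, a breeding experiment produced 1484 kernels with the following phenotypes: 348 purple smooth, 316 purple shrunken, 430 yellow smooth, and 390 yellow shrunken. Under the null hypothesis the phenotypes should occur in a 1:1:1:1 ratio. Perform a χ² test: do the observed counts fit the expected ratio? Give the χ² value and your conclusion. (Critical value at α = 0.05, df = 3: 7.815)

Under the 1:1:1:1 hypothesis (Σ ratio = 4, N = 1484):
  purple smooth: 1484 × 1/4 = 371
  purple shrunken: 1484 × 1/4 = 371
  yellow smooth: 1484 × 1/4 = 371
  yellow shrunken: 1484 × 1/4 = 371
χ² = Σ (O − E)² / E
  purple smooth: (348 − 371)² / 371 = 1.4259
  purple shrunken: (316 − 371)² / 371 = 8.1536
  yellow smooth: (430 − 371)² / 371 = 9.3827
  yellow shrunken: (390 − 371)² / 371 = 0.9730
χ² = 1.4259 + 8.1536 + 9.3827 + 0.9730 = 19.9352 ≈ 19.935
Degrees of freedom = 4 − 1 = 3; critical value at α = 0.05 is 7.815.
Since 19.935 > 7.815, we reject the null hypothesis — the data do not fit the 1:1:1:1 ratio.

19.935; not consistent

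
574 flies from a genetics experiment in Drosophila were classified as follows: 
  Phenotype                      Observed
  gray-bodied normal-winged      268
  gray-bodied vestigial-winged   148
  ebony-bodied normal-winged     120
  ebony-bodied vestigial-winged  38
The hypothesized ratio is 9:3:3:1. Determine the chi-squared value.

The 9:3:3:1 ratio has 16 parts, so with N = 574 the expected counts are:
  gray-bodied normal-winged: 574 × 9/16 = 322.875
  gray-bodied vestigial-winged: 574 × 3/16 = 107.625
  ebony-bodied normal-winged: 574 × 3/16 = 107.625
  ebony-bodied vestigial-winged: 574 × 1/16 = 35.875
χ² = Σ (O − E)² / E
  gray-bodied normal-winged: (268 − 322.875)² / 322.875 = 9.3264
  gray-bodied vestigial-winged: (148 − 107.625)² / 107.625 = 15.1465
  ebony-bodied normal-winged: (120 − 107.625)² / 107.625 = 1.4229
  ebony-bodied vestigial-winged: (38 − 35.875)² / 35.875 = 0.1259
χ² = 9.3264 + 15.1465 + 1.4229 + 0.1259 = 26.0217 ≈ 26.022

26.022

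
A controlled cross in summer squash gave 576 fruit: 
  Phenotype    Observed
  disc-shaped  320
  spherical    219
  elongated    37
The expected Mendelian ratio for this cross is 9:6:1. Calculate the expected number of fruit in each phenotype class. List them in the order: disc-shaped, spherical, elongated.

324, 216, 36

Expected counts for N = 576 under a 9:6:1 ratio (total parts = 16):
  disc-shaped: 576 × 9/16 = 324
  spherical: 576 × 6/16 = 216
  elongated: 576 × 1/16 = 36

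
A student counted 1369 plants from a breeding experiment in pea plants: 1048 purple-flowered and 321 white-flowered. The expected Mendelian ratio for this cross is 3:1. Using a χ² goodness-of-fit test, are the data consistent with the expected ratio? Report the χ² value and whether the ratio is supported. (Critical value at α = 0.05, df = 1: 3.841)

Under the 3:1 hypothesis (Σ ratio = 4, N = 1369):
  purple-flowered: 1369 × 3/4 = 1026.75
  white-flowered: 1369 × 1/4 = 342.25
χ² = Σ (O − E)² / E
  purple-flowered: (1048 − 1026.75)² / 1026.75 = 0.4398
  white-flowered: (321 − 342.25)² / 342.25 = 1.3194
χ² = 0.4398 + 1.3194 = 1.7592 ≈ 1.759
Degrees of freedom = 2 − 1 = 1; critical value at α = 0.05 is 3.841.
Since 1.759 < 3.841, we fail to reject the null hypothesis — the data are consistent with the 3:1 ratio.

1.759; consistent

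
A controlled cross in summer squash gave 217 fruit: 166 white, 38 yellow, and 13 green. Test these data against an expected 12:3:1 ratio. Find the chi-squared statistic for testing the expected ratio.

Expected counts for N = 217 under a 12:3:1 ratio (total parts = 16):
  white: 217 × 12/16 = 162.75
  yellow: 217 × 3/16 = 40.6875
  green: 217 × 1/16 = 13.5625
χ² = Σ (O − E)² / E
  white: (166 − 162.75)² / 162.75 = 0.0649
  yellow: (38 − 40.6875)² / 40.6875 = 0.1775
  green: (13 − 13.5625)² / 13.5625 = 0.0233
χ² = 0.0649 + 0.1775 + 0.0233 = 0.2657 ≈ 0.266

0.266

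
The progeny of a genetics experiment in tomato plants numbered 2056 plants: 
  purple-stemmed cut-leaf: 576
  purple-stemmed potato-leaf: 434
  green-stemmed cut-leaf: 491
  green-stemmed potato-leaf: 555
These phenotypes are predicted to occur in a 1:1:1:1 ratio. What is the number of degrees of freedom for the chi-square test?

A goodness-of-fit test with 4 phenotype classes has df = 4 − 1 = 3.

3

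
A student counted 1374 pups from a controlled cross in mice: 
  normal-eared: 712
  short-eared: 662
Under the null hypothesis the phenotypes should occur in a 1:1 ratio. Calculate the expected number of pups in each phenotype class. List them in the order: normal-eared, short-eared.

687, 687

Under the 1:1 hypothesis (Σ ratio = 2, N = 1374):
  normal-eared: 1374 × 1/2 = 687
  short-eared: 1374 × 1/2 = 687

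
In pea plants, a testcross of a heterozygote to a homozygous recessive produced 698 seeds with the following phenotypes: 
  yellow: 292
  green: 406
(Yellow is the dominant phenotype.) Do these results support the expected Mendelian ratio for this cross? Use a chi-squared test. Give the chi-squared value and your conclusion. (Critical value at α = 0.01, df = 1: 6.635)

18.619; not consistent

A testcross of a heterozygote (Aa × aa) gives a 1:1 phenotypic ratio.
Expected counts for N = 698 under a 1:1 ratio (total parts = 2):
  yellow: 698 × 1/2 = 349
  green: 698 × 1/2 = 349
χ² = Σ (O − E)² / E
  yellow: (292 − 349)² / 349 = 9.3095
  green: (406 − 349)² / 349 = 9.3095
χ² = 9.3095 + 9.3095 = 18.619
Degrees of freedom = 2 − 1 = 1; critical value at α = 0.01 is 6.635.
Since 18.619 > 6.635, we reject the null hypothesis — the data do not fit the 1:1 ratio.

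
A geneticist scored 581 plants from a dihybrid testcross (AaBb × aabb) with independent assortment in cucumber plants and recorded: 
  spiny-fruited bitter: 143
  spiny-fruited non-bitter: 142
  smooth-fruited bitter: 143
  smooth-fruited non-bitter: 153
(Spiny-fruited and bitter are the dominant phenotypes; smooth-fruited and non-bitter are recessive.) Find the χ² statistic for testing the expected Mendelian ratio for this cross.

A dihybrid testcross with independent assortment gives a 1:1:1:1 ratio.
Total ratio parts = 4. Expected numbers out of 581:
  spiny-fruited bitter: 581 × 1/4 = 145.25
  spiny-fruited non-bitter: 581 × 1/4 = 145.25
  smooth-fruited bitter: 581 × 1/4 = 145.25
  smooth-fruited non-bitter: 581 × 1/4 = 145.25
χ² = Σ (O − E)² / E
  spiny-fruited bitter: (143 − 145.25)² / 145.25 = 0.0349
  spiny-fruited non-bitter: (142 − 145.25)² / 145.25 = 0.0727
  smooth-fruited bitter: (143 − 145.25)² / 145.25 = 0.0349
  smooth-fruited non-bitter: (153 − 145.25)² / 145.25 = 0.4135
χ² = 0.0349 + 0.0727 + 0.0349 + 0.4135 = 0.556

0.556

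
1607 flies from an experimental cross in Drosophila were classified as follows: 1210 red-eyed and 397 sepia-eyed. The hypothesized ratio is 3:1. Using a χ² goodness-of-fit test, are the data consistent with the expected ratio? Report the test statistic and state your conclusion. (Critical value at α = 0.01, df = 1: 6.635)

Total ratio parts = 4. Expected numbers out of 1607:
  red-eyed: 1607 × 3/4 = 1205.25
  sepia-eyed: 1607 × 1/4 = 401.75
χ² = Σ (O − E)² / E
  red-eyed: (1210 − 1205.25)² / 1205.25 = 0.0187
  sepia-eyed: (397 − 401.75)² / 401.75 = 0.0562
χ² = 0.0187 + 0.0562 = 0.0749 ≈ 0.075
Degrees of freedom = 2 − 1 = 1; critical value at α = 0.01 is 6.635.
Since 0.075 < 6.635, we fail to reject the null hypothesis — the data are consistent with the 3:1 ratio.

0.075; consistent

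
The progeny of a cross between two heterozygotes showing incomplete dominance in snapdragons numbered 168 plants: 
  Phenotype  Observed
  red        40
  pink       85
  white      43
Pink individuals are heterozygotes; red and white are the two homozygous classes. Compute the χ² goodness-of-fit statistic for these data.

With incomplete dominance, a heterozygote × heterozygote cross gives a 1:2:1 phenotypic ratio.
Under the 1:2:1 hypothesis (Σ ratio = 4, N = 168):
  red: 168 × 1/4 = 42
  pink: 168 × 2/4 = 84
  white: 168 × 1/4 = 42
χ² = Σ (O − E)² / E
  red: (40 − 42)² / 42 = 0.0952
  pink: (85 − 84)² / 84 = 0.0119
  white: (43 − 42)² / 42 = 0.0238
χ² = 0.0952 + 0.0119 + 0.0238 = 0.1309 ≈ 0.131

0.131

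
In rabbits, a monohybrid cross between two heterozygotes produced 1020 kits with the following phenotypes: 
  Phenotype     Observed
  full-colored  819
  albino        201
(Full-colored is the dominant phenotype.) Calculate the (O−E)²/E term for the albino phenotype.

For a monohybrid cross between heterozygotes with complete dominance, the expected phenotypic ratio is 3:1.
The 3:1 ratio has 4 parts, so with N = 1020 the expected counts are:
  full-colored: 1020 × 3/4 = 765
  albino: 1020 × 1/4 = 255
Contribution of albino: (201 − 255)² / 255 = 11.4353

11.435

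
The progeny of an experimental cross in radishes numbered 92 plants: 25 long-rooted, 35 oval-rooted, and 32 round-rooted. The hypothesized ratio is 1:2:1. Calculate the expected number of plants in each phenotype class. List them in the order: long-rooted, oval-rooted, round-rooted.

Total ratio parts = 4. Expected numbers out of 92:
  long-rooted: 92 × 1/4 = 23
  oval-rooted: 92 × 2/4 = 46
  round-rooted: 92 × 1/4 = 23

23, 46, 23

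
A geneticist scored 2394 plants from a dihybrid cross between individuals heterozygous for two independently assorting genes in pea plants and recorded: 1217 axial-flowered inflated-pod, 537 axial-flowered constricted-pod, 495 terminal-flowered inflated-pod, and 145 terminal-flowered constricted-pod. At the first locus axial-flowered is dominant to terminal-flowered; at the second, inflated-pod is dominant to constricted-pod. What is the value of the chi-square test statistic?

A dihybrid F₂ with independent assortment and complete dominance at both loci gives a 9:3:3:1 phenotypic ratio.
Total ratio parts = 16. Expected numbers out of 2394:
  axial-flowered inflated-pod: 2394 × 9/16 = 1346.625
  axial-flowered constricted-pod: 2394 × 3/16 = 448.875
  terminal-flowered inflated-pod: 2394 × 3/16 = 448.875
  terminal-flowered constricted-pod: 2394 × 1/16 = 149.625
χ² = Σ (O − E)² / E
  axial-flowered inflated-pod: (1217 − 1346.625)² / 1346.625 = 12.4776
  axial-flowered constricted-pod: (537 − 448.875)² / 448.875 = 17.3011
  terminal-flowered inflated-pod: (495 − 448.875)² / 448.875 = 4.7397
  terminal-flowered constricted-pod: (145 − 149.625)² / 149.625 = 0.1430
χ² = 12.4776 + 17.3011 + 4.7397 + 0.1430 = 34.6614 ≈ 34.661

34.661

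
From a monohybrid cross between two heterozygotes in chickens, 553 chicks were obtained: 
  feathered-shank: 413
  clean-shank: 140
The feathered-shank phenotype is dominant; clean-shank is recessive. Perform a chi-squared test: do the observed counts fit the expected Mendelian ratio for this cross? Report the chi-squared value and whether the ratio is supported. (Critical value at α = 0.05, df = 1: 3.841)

0.030; consistent

For a monohybrid cross between heterozygotes with complete dominance, the expected phenotypic ratio is 3:1.
Total ratio parts = 4. Expected numbers out of 553:
  feathered-shank: 553 × 3/4 = 414.75
  clean-shank: 553 × 1/4 = 138.25
χ² = Σ (O − E)² / E
  feathered-shank: (413 − 414.75)² / 414.75 = 0.0074
  clean-shank: (140 − 138.25)² / 138.25 = 0.0222
χ² = 0.0074 + 0.0222 = 0.0296 ≈ 0.030
Degrees of freedom = 2 − 1 = 1; critical value at α = 0.05 is 3.841.
Since 0.030 < 3.841, we fail to reject the null hypothesis — the data are consistent with the 3:1 ratio.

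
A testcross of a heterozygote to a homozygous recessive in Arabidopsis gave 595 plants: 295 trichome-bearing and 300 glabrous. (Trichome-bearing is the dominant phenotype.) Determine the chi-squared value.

A testcross of a heterozygote (Aa × aa) gives a 1:1 phenotypic ratio.
Total ratio parts = 2. Expected numbers out of 595:
  trichome-bearing: 595 × 1/2 = 297.5
  glabrous: 595 × 1/2 = 297.5
χ² = Σ (O − E)² / E
  trichome-bearing: (295 − 297.5)² / 297.5 = 0.0210
  glabrous: (300 − 297.5)² / 297.5 = 0.0210
χ² = 0.0210 + 0.0210 = 0.042

0.042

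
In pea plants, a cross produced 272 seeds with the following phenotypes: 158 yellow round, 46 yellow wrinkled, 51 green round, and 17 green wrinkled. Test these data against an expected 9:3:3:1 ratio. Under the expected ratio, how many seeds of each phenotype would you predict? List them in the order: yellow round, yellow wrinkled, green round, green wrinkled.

153, 51, 51, 17

The 9:3:3:1 ratio has 16 parts, so with N = 272 the expected counts are:
  yellow round: 272 × 9/16 = 153
  yellow wrinkled: 272 × 3/16 = 51
  green round: 272 × 3/16 = 51
  green wrinkled: 272 × 1/16 = 17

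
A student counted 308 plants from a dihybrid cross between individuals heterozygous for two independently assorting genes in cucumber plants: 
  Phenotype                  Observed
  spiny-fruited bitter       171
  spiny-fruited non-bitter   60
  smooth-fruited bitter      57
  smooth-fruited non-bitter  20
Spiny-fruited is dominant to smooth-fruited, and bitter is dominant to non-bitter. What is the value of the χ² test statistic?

A dihybrid F₂ with independent assortment and complete dominance at both loci gives a 9:3:3:1 phenotypic ratio.
Total ratio parts = 16. Expected numbers out of 308:
  spiny-fruited bitter: 308 × 9/16 = 173.25
  spiny-fruited non-bitter: 308 × 3/16 = 57.75
  smooth-fruited bitter: 308 × 3/16 = 57.75
  smooth-fruited non-bitter: 308 × 1/16 = 19.25
χ² = Σ (O − E)² / E
  spiny-fruited bitter: (171 − 173.25)² / 173.25 = 0.0292
  spiny-fruited non-bitter: (60 − 57.75)² / 57.75 = 0.0877
  smooth-fruited bitter: (57 − 57.75)² / 57.75 = 0.0097
  smooth-fruited non-bitter: (20 − 19.25)² / 19.25 = 0.0292
χ² = 0.0292 + 0.0877 + 0.0097 + 0.0292 = 0.1558 ≈ 0.156

0.156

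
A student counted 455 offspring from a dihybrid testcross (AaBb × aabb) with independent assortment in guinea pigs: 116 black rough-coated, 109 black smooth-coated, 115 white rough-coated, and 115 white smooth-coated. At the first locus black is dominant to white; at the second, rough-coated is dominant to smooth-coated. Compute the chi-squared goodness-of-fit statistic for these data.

A dihybrid testcross with independent assortment gives a 1:1:1:1 ratio.
Under the 1:1:1:1 hypothesis (Σ ratio = 4, N = 455):
  black rough-coated: 455 × 1/4 = 113.75
  black smooth-coated: 455 × 1/4 = 113.75
  white rough-coated: 455 × 1/4 = 113.75
  white smooth-coated: 455 × 1/4 = 113.75
χ² = Σ (O − E)² / E
  black rough-coated: (116 − 113.75)² / 113.75 = 0.0445
  black smooth-coated: (109 − 113.75)² / 113.75 = 0.1984
  white rough-coated: (115 − 113.75)² / 113.75 = 0.0137
  white smooth-coated: (115 − 113.75)² / 113.75 = 0.0137
χ² = 0.0445 + 0.1984 + 0.0137 + 0.0137 = 0.2703 ≈ 0.270

0.270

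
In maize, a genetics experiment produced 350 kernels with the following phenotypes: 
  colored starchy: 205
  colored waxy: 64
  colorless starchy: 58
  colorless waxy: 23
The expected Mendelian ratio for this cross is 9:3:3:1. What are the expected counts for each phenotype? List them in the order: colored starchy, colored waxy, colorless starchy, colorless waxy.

The 9:3:3:1 ratio has 16 parts, so with N = 350 the expected counts are:
  colored starchy: 350 × 9/16 = 196.875
  colored waxy: 350 × 3/16 = 65.625
  colorless starchy: 350 × 3/16 = 65.625
  colorless waxy: 350 × 1/16 = 21.875

196.875, 65.625, 65.625, 21.875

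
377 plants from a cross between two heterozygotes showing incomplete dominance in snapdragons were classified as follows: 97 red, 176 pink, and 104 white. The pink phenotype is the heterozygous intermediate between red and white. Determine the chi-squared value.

With incomplete dominance, a heterozygote × heterozygote cross gives a 1:2:1 phenotypic ratio.
Under the 1:2:1 hypothesis (Σ ratio = 4, N = 377):
  red: 377 × 1/4 = 94.25
  pink: 377 × 2/4 = 188.5
  white: 377 × 1/4 = 94.25
χ² = Σ (O − E)² / E
  red: (97 − 94.25)² / 94.25 = 0.0802
  pink: (176 − 188.5)² / 188.5 = 0.8289
  white: (104 − 94.25)² / 94.25 = 1.0086
χ² = 0.0802 + 0.8289 + 1.0086 = 1.9177 ≈ 1.918

1.918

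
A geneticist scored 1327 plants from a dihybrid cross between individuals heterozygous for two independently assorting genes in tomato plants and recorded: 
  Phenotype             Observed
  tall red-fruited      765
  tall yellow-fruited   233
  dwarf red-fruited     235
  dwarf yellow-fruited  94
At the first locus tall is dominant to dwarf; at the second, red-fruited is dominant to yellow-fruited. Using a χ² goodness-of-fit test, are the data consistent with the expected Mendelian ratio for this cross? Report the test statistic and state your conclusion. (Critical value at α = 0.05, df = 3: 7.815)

3.709; consistent

A dihybrid F₂ with independent assortment and complete dominance at both loci gives a 9:3:3:1 phenotypic ratio.
Under the 9:3:3:1 hypothesis (Σ ratio = 16, N = 1327):
  tall red-fruited: 1327 × 9/16 = 746.4375
  tall yellow-fruited: 1327 × 3/16 = 248.8125
  dwarf red-fruited: 1327 × 3/16 = 248.8125
  dwarf yellow-fruited: 1327 × 1/16 = 82.9375
χ² = Σ (O − E)² / E
  tall red-fruited: (765 − 746.4375)² / 746.4375 = 0.4616
  tall yellow-fruited: (233 − 248.8125)² / 248.8125 = 1.0049
  dwarf red-fruited: (235 − 248.8125)² / 248.8125 = 0.7668
  dwarf yellow-fruited: (94 − 82.9375)² / 82.9375 = 1.4756
χ² = 0.4616 + 1.0049 + 0.7668 + 1.4756 = 3.7089 ≈ 3.709
Degrees of freedom = 4 − 1 = 3; critical value at α = 0.05 is 7.815.
Since 3.709 < 7.815, we fail to reject the null hypothesis — the data are consistent with the 9:3:3:1 ratio.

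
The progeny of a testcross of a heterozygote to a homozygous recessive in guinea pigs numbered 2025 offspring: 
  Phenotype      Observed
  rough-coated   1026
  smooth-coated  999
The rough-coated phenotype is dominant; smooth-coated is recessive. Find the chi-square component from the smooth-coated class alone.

A testcross of a heterozygote (Aa × aa) gives a 1:1 phenotypic ratio.
Under the 1:1 hypothesis (Σ ratio = 2, N = 2025):
  rough-coated: 2025 × 1/2 = 1012.5
  smooth-coated: 2025 × 1/2 = 1012.5
Contribution of smooth-coated: (999 − 1012.5)² / 1012.5 = 0.1800

0.180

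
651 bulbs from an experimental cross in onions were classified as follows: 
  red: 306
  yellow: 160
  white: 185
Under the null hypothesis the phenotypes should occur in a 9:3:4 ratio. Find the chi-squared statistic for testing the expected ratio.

The 9:3:4 ratio has 16 parts, so with N = 651 the expected counts are:
  red: 651 × 9/16 = 366.1875
  yellow: 651 × 3/16 = 122.0625
  white: 651 × 4/16 = 162.75
χ² = Σ (O − E)² / E
  red: (306 − 366.1875)² / 366.1875 = 9.8926
  yellow: (160 − 122.0625)² / 122.0625 = 11.7911
  white: (185 − 162.75)² / 162.75 = 3.0419
χ² = 9.8926 + 11.7911 + 3.0419 = 24.7256 ≈ 24.726

24.726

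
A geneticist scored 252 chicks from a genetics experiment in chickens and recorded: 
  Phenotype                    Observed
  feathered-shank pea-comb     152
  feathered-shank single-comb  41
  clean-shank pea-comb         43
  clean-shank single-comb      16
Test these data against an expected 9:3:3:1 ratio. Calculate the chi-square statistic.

Under the 9:3:3:1 hypothesis (Σ ratio = 16, N = 252):
  feathered-shank pea-comb: 252 × 9/16 = 141.75
  feathered-shank single-comb: 252 × 3/16 = 47.25
  clean-shank pea-comb: 252 × 3/16 = 47.25
  clean-shank single-comb: 252 × 1/16 = 15.75
χ² = Σ (O − E)² / E
  feathered-shank pea-comb: (152 − 141.75)² / 141.75 = 0.7412
  feathered-shank single-comb: (41 − 47.25)² / 47.25 = 0.8267
  clean-shank pea-comb: (43 − 47.25)² / 47.25 = 0.3823
  clean-shank single-comb: (16 − 15.75)² / 15.75 = 0.0040
χ² = 0.7412 + 0.8267 + 0.3823 + 0.0040 = 1.9542 ≈ 1.954

1.954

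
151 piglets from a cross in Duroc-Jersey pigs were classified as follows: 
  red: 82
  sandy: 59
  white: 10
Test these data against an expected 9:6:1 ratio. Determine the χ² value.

Expected counts for N = 151 under a 9:6:1 ratio (total parts = 16):
  red: 151 × 9/16 = 84.9375
  sandy: 151 × 6/16 = 56.625
  white: 151 × 1/16 = 9.4375
χ² = Σ (O − E)² / E
  red: (82 − 84.9375)² / 84.9375 = 0.1016
  sandy: (59 − 56.625)² / 56.625 = 0.0996
  white: (10 − 9.4375)² / 9.4375 = 0.0335
χ² = 0.1016 + 0.0996 + 0.0335 = 0.2347 ≈ 0.235

0.235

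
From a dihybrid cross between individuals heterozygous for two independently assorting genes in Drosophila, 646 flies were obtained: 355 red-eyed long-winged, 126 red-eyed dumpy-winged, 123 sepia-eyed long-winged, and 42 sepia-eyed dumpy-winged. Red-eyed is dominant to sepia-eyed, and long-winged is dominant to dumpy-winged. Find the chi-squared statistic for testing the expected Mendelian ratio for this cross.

0.484

A dihybrid F₂ with independent assortment and complete dominance at both loci gives a 9:3:3:1 phenotypic ratio.
The 9:3:3:1 ratio has 16 parts, so with N = 646 the expected counts are:
  red-eyed long-winged: 646 × 9/16 = 363.375
  red-eyed dumpy-winged: 646 × 3/16 = 121.125
  sepia-eyed long-winged: 646 × 3/16 = 121.125
  sepia-eyed dumpy-winged: 646 × 1/16 = 40.375
χ² = Σ (O − E)² / E
  red-eyed long-winged: (355 − 363.375)² / 363.375 = 0.1930
  red-eyed dumpy-winged: (126 − 121.125)² / 121.125 = 0.1962
  sepia-eyed long-winged: (123 − 121.125)² / 121.125 = 0.0290
  sepia-eyed dumpy-winged: (42 − 40.375)² / 40.375 = 0.0654
χ² = 0.1930 + 0.1962 + 0.0290 + 0.0654 = 0.4836 ≈ 0.484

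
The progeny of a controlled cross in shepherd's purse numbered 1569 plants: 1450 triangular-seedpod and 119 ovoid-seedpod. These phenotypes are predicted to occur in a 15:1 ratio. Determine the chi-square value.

Expected counts for N = 1569 under a 15:1 ratio (total parts = 16):
  triangular-seedpod: 1569 × 15/16 = 1470.9375
  ovoid-seedpod: 1569 × 1/16 = 98.0625
χ² = Σ (O − E)² / E
  triangular-seedpod: (1450 − 1470.9375)² / 1470.9375 = 0.2980
  ovoid-seedpod: (119 − 98.0625)² / 98.0625 = 4.4704
χ² = 0.2980 + 4.4704 = 4.7684 ≈ 4.768

4.768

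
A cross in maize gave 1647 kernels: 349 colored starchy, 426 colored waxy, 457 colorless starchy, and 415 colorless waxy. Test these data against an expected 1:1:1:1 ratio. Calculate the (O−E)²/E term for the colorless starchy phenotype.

4.973

The 1:1:1:1 ratio has 4 parts, so with N = 1647 the expected counts are:
  colored starchy: 1647 × 1/4 = 411.75
  colored waxy: 1647 × 1/4 = 411.75
  colorless starchy: 1647 × 1/4 = 411.75
  colorless waxy: 1647 × 1/4 = 411.75
Contribution of colorless starchy: (457 − 411.75)² / 411.75 = 4.9728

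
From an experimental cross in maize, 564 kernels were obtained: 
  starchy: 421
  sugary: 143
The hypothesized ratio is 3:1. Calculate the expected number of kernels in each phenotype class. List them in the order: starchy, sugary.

423, 141

Under the 3:1 hypothesis (Σ ratio = 4, N = 564):
  starchy: 564 × 3/4 = 423
  sugary: 564 × 1/4 = 141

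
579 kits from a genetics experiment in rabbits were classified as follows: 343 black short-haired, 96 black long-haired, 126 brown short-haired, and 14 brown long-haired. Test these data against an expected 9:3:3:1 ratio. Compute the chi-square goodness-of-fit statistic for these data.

18.779

Under the 9:3:3:1 hypothesis (Σ ratio = 16, N = 579):
  black short-haired: 579 × 9/16 = 325.6875
  black long-haired: 579 × 3/16 = 108.5625
  brown short-haired: 579 × 3/16 = 108.5625
  brown long-haired: 579 × 1/16 = 36.1875
χ² = Σ (O − E)² / E
  black short-haired: (343 − 325.6875)² / 325.6875 = 0.9203
  black long-haired: (96 − 108.5625)² / 108.5625 = 1.4537
  brown short-haired: (126 − 108.5625)² / 108.5625 = 2.8008
  brown long-haired: (14 − 36.1875)² / 36.1875 = 13.6037
χ² = 0.9203 + 1.4537 + 2.8008 + 13.6037 = 18.7785 ≈ 18.779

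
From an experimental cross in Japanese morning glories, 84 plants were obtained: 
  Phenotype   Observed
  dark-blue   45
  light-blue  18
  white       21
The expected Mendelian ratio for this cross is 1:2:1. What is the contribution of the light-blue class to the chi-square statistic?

Expected counts for N = 84 under a 1:2:1 ratio (total parts = 4):
  dark-blue: 84 × 1/4 = 21
  light-blue: 84 × 2/4 = 42
  white: 84 × 1/4 = 21
Contribution of light-blue: (18 − 42)² / 42 = 13.7143

13.714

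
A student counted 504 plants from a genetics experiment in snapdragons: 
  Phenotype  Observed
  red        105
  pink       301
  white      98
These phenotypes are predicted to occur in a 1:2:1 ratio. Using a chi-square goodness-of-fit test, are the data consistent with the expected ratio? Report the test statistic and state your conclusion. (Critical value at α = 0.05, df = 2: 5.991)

19.250; not consistent

Under the 1:2:1 hypothesis (Σ ratio = 4, N = 504):
  red: 504 × 1/4 = 126
  pink: 504 × 2/4 = 252
  white: 504 × 1/4 = 126
χ² = Σ (O − E)² / E
  red: (105 − 126)² / 126 = 3.5000
  pink: (301 − 252)² / 252 = 9.5278
  white: (98 − 126)² / 126 = 6.2222
χ² = 3.5000 + 9.5278 + 6.2222 = 19.250
Degrees of freedom = 3 − 1 = 2; critical value at α = 0.05 is 5.991.
Since 19.250 > 5.991, we reject the null hypothesis — the data do not fit the 1:2:1 ratio.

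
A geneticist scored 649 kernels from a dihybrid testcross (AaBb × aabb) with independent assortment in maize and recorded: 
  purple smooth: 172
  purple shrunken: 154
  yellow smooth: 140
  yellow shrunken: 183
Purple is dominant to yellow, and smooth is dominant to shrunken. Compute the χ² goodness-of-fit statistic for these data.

A dihybrid testcross with independent assortment gives a 1:1:1:1 ratio.
Total ratio parts = 4. Expected numbers out of 649:
  purple smooth: 649 × 1/4 = 162.25
  purple shrunken: 649 × 1/4 = 162.25
  yellow smooth: 649 × 1/4 = 162.25
  yellow shrunken: 649 × 1/4 = 162.25
χ² = Σ (O − E)² / E
  purple smooth: (172 − 162.25)² / 162.25 = 0.5859
  purple shrunken: (154 − 162.25)² / 162.25 = 0.4195
  yellow smooth: (140 − 162.25)² / 162.25 = 3.0512
  yellow shrunken: (183 − 162.25)² / 162.25 = 2.6537
χ² = 0.5859 + 0.4195 + 3.0512 + 2.6537 = 6.7103 ≈ 6.710

6.710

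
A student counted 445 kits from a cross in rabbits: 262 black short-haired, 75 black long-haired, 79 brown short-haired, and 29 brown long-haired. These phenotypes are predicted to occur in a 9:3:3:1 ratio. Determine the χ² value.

Under the 9:3:3:1 hypothesis (Σ ratio = 16, N = 445):
  black short-haired: 445 × 9/16 = 250.3125
  black long-haired: 445 × 3/16 = 83.4375
  brown short-haired: 445 × 3/16 = 83.4375
  brown long-haired: 445 × 1/16 = 27.8125
χ² = Σ (O − E)² / E
  black short-haired: (262 − 250.3125)² / 250.3125 = 0.5457
  black long-haired: (75 − 83.4375)² / 83.4375 = 0.8532
  brown short-haired: (79 − 83.4375)² / 83.4375 = 0.2360
  brown long-haired: (29 − 27.8125)² / 27.8125 = 0.0507
χ² = 0.5457 + 0.8532 + 0.2360 + 0.0507 = 1.6856 ≈ 1.686

1.686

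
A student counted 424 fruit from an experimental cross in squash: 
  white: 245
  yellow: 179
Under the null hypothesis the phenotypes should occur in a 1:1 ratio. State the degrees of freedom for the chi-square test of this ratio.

A goodness-of-fit test with 2 phenotype classes has df = 2 − 1 = 1.

1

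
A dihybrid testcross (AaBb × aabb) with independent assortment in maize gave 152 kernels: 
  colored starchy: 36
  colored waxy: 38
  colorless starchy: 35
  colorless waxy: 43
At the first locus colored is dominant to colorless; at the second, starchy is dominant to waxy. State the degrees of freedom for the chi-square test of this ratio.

3

A dihybrid testcross with independent assortment gives a 1:1:1:1 ratio.
A goodness-of-fit test with 4 phenotype classes has df = 4 − 1 = 3.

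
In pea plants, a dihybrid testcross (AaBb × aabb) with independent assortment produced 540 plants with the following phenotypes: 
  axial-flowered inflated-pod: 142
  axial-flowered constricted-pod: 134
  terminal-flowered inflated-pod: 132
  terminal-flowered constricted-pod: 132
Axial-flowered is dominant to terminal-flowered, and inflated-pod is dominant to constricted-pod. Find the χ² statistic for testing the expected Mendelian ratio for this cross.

0.504

A dihybrid testcross with independent assortment gives a 1:1:1:1 ratio.
Under the 1:1:1:1 hypothesis (Σ ratio = 4, N = 540):
  axial-flowered inflated-pod: 540 × 1/4 = 135
  axial-flowered constricted-pod: 540 × 1/4 = 135
  terminal-flowered inflated-pod: 540 × 1/4 = 135
  terminal-flowered constricted-pod: 540 × 1/4 = 135
χ² = Σ (O − E)² / E
  axial-flowered inflated-pod: (142 − 135)² / 135 = 0.3630
  axial-flowered constricted-pod: (134 − 135)² / 135 = 0.0074
  terminal-flowered inflated-pod: (132 − 135)² / 135 = 0.0667
  terminal-flowered constricted-pod: (132 − 135)² / 135 = 0.0667
χ² = 0.3630 + 0.0074 + 0.0667 + 0.0667 = 0.5038 ≈ 0.504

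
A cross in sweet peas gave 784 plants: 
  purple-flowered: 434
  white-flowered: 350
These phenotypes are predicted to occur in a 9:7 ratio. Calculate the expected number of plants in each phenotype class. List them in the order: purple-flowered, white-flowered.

441, 343

The 9:7 ratio has 16 parts, so with N = 784 the expected counts are:
  purple-flowered: 784 × 9/16 = 441
  white-flowered: 784 × 7/16 = 343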